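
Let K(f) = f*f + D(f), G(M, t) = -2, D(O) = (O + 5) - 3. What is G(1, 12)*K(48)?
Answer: -4708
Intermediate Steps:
D(O) = 2 + O (D(O) = (5 + O) - 3 = 2 + O)
K(f) = 2 + f + f² (K(f) = f*f + (2 + f) = f² + (2 + f) = 2 + f + f²)
G(1, 12)*K(48) = -2*(2 + 48 + 48²) = -2*(2 + 48 + 2304) = -2*2354 = -4708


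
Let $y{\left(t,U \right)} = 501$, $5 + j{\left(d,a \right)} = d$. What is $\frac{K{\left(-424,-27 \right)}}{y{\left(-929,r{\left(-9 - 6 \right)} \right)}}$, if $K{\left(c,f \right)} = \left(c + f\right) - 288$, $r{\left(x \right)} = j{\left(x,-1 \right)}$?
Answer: $- \frac{739}{501} \approx -1.475$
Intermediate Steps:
$j{\left(d,a \right)} = -5 + d$
$r{\left(x \right)} = -5 + x$
$K{\left(c,f \right)} = -288 + c + f$
$\frac{K{\left(-424,-27 \right)}}{y{\left(-929,r{\left(-9 - 6 \right)} \right)}} = \frac{-288 - 424 - 27}{501} = \left(-739\right) \frac{1}{501} = - \frac{739}{501}$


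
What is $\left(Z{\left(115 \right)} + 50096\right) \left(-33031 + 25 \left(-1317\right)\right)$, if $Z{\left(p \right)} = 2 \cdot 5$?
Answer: $-3304791336$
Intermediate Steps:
$Z{\left(p \right)} = 10$
$\left(Z{\left(115 \right)} + 50096\right) \left(-33031 + 25 \left(-1317\right)\right) = \left(10 + 50096\right) \left(-33031 + 25 \left(-1317\right)\right) = 50106 \left(-33031 - 32925\right) = 50106 \left(-65956\right) = -3304791336$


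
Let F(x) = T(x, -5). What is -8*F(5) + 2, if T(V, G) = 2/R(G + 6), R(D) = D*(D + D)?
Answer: -6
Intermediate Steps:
R(D) = 2*D² (R(D) = D*(2*D) = 2*D²)
T(V, G) = (6 + G)⁻² (T(V, G) = 2/((2*(G + 6)²)) = 2/((2*(6 + G)²)) = 2*(1/(2*(6 + G)²)) = (6 + G)⁻²)
F(x) = 1 (F(x) = (6 - 5)⁻² = 1⁻² = 1)
-8*F(5) + 2 = -8*1 + 2 = -8 + 2 = -6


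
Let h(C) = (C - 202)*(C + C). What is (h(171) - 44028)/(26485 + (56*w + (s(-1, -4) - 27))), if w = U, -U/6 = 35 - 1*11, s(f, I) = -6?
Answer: -27315/9194 ≈ -2.9710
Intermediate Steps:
U = -144 (U = -6*(35 - 1*11) = -6*(35 - 11) = -6*24 = -144)
h(C) = 2*C*(-202 + C) (h(C) = (-202 + C)*(2*C) = 2*C*(-202 + C))
w = -144
(h(171) - 44028)/(26485 + (56*w + (s(-1, -4) - 27))) = (2*171*(-202 + 171) - 44028)/(26485 + (56*(-144) + (-6 - 27))) = (2*171*(-31) - 44028)/(26485 + (-8064 - 33)) = (-10602 - 44028)/(26485 - 8097) = -54630/18388 = -54630*1/18388 = -27315/9194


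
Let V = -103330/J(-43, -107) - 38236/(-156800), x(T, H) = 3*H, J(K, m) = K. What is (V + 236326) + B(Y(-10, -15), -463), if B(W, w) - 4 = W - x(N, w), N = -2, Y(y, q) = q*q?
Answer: 405129353437/1685600 ≈ 2.4035e+5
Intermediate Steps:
Y(y, q) = q²
V = 4050947037/1685600 (V = -103330/(-43) - 38236/(-156800) = -103330*(-1/43) - 38236*(-1/156800) = 103330/43 + 9559/39200 = 4050947037/1685600 ≈ 2403.3)
B(W, w) = 4 + W - 3*w (B(W, w) = 4 + (W - 3*w) = 4 + W - 3*w)
(V + 236326) + B(Y(-10, -15), -463) = (4050947037/1685600 + 236326) + (4 + (-15)² - 3*(-463)) = 402402052637/1685600 + (4 + 225 + 1389) = 402402052637/1685600 + 1618 = 405129353437/1685600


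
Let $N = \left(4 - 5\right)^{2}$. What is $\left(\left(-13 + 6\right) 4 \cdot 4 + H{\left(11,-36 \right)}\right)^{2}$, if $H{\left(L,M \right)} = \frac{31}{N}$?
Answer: $6561$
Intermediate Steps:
$N = 1$ ($N = \left(-1\right)^{2} = 1$)
$H{\left(L,M \right)} = 31$ ($H{\left(L,M \right)} = \frac{31}{1} = 31 \cdot 1 = 31$)
$\left(\left(-13 + 6\right) 4 \cdot 4 + H{\left(11,-36 \right)}\right)^{2} = \left(\left(-13 + 6\right) 4 \cdot 4 + 31\right)^{2} = \left(\left(-7\right) 16 + 31\right)^{2} = \left(-112 + 31\right)^{2} = \left(-81\right)^{2} = 6561$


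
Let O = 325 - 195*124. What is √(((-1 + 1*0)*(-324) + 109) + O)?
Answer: 7*I*√478 ≈ 153.04*I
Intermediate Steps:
O = -23855 (O = 325 - 24180 = -23855)
√(((-1 + 1*0)*(-324) + 109) + O) = √(((-1 + 1*0)*(-324) + 109) - 23855) = √(((-1 + 0)*(-324) + 109) - 23855) = √((-1*(-324) + 109) - 23855) = √((324 + 109) - 23855) = √(433 - 23855) = √(-23422) = 7*I*√478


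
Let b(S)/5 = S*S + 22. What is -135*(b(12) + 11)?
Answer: -113535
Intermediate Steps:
b(S) = 110 + 5*S² (b(S) = 5*(S*S + 22) = 5*(S² + 22) = 5*(22 + S²) = 110 + 5*S²)
-135*(b(12) + 11) = -135*((110 + 5*12²) + 11) = -135*((110 + 5*144) + 11) = -135*((110 + 720) + 11) = -135*(830 + 11) = -135*841 = -113535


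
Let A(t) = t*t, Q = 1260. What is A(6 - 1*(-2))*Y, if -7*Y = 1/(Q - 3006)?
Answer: 32/6111 ≈ 0.0052365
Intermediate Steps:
A(t) = t²
Y = 1/12222 (Y = -1/(7*(1260 - 3006)) = -⅐/(-1746) = -⅐*(-1/1746) = 1/12222 ≈ 8.1820e-5)
A(6 - 1*(-2))*Y = (6 - 1*(-2))²*(1/12222) = (6 + 2)²*(1/12222) = 8²*(1/12222) = 64*(1/12222) = 32/6111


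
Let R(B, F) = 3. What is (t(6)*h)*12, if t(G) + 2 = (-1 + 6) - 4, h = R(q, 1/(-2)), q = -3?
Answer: -36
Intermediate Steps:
h = 3
t(G) = -1 (t(G) = -2 + ((-1 + 6) - 4) = -2 + (5 - 4) = -2 + 1 = -1)
(t(6)*h)*12 = -1*3*12 = -3*12 = -36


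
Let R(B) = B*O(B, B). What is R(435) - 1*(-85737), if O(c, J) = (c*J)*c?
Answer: 35806186362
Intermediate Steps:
O(c, J) = J*c² (O(c, J) = (J*c)*c = J*c²)
R(B) = B⁴ (R(B) = B*(B*B²) = B*B³ = B⁴)
R(435) - 1*(-85737) = 435⁴ - 1*(-85737) = 35806100625 + 85737 = 35806186362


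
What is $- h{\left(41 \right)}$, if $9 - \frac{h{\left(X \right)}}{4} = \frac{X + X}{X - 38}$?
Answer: $\frac{220}{3} \approx 73.333$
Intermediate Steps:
$h{\left(X \right)} = 36 - \frac{8 X}{-38 + X}$ ($h{\left(X \right)} = 36 - 4 \frac{X + X}{X - 38} = 36 - 4 \frac{2 X}{-38 + X} = 36 - \frac{8 X}{-38 + X}$)
$- h{\left(41 \right)} = - \frac{4 \left(-342 + 7 \cdot 41\right)}{-38 + 41} = - \frac{4 \left(-342 + 287\right)}{3} = - \frac{4 \left(-55\right)}{3} = \left(-1\right) \left(- \frac{220}{3}\right) = \frac{220}{3}$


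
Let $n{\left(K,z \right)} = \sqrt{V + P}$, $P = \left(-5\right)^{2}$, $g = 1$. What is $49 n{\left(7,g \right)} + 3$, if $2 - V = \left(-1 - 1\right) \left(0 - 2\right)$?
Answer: $3 + 49 \sqrt{23} \approx 238.0$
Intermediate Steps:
$P = 25$
$V = -2$ ($V = 2 - \left(-1 - 1\right) \left(0 - 2\right) = 2 - \left(-2\right) \left(-2\right) = 2 - 4 = -2$)
$n{\left(K,z \right)} = \sqrt{23}$ ($n{\left(K,z \right)} = \sqrt{-2 + 25} = \sqrt{23}$)
$49 n{\left(7,g \right)} + 3 = 49 \sqrt{23} + 3 = 3 + 49 \sqrt{23}$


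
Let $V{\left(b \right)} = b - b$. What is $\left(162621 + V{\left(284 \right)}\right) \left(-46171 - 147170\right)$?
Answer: $-31441306761$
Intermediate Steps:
$V{\left(b \right)} = 0$
$\left(162621 + V{\left(284 \right)}\right) \left(-46171 - 147170\right) = \left(162621 + 0\right) \left(-46171 - 147170\right) = 162621 \left(-193341\right) = -31441306761$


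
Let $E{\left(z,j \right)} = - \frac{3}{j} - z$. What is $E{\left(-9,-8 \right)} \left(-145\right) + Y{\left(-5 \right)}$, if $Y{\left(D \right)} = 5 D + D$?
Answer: $- \frac{11115}{8} \approx -1389.4$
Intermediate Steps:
$Y{\left(D \right)} = 6 D$
$E{\left(z,j \right)} = - z - \frac{3}{j}$
$E{\left(-9,-8 \right)} \left(-145\right) + Y{\left(-5 \right)} = \left(\left(-1\right) \left(-9\right) - \frac{3}{-8}\right) \left(-145\right) + 6 \left(-5\right) = \left(9 - - \frac{3}{8}\right) \left(-145\right) - 30 = \left(9 + \frac{3}{8}\right) \left(-145\right) - 30 = \frac{75}{8} \left(-145\right) - 30 = - \frac{10875}{8} - 30 = - \frac{11115}{8}$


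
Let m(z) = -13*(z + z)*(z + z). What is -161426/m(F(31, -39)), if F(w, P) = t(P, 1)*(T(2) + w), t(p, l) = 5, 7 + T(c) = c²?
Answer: 80713/509600 ≈ 0.15839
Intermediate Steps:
T(c) = -7 + c²
F(w, P) = -15 + 5*w (F(w, P) = 5*((-7 + 2²) + w) = 5*((-7 + 4) + w) = 5*(-3 + w) = -15 + 5*w)
m(z) = -52*z² (m(z) = -13*2*z*2*z = -52*z²)
-161426/m(F(31, -39)) = -161426*(-1/(52*(-15 + 5*31)²)) = -161426*(-1/(52*(-15 + 155)²)) = -161426/((-52*140²)) = -161426/((-52*19600)) = -161426/(-1019200) = -161426*(-1/1019200) = 80713/509600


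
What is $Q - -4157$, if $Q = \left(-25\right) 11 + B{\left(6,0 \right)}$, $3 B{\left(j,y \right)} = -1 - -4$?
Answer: $3883$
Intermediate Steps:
$B{\left(j,y \right)} = 1$ ($B{\left(j,y \right)} = \frac{-1 - -4}{3} = \frac{-1 + 4}{3} = \frac{1}{3} \cdot 3 = 1$)
$Q = -274$ ($Q = \left(-25\right) 11 + 1 = -275 + 1 = -274$)
$Q - -4157 = -274 - -4157 = -274 + 4157 = 3883$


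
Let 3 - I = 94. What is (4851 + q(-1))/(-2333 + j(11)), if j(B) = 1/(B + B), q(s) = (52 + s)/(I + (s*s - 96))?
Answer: -661639/318215 ≈ -2.0792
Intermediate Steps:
I = -91 (I = 3 - 1*94 = 3 - 94 = -91)
q(s) = (52 + s)/(-187 + s²) (q(s) = (52 + s)/(-91 + (s*s - 96)) = (52 + s)/(-91 + (s² - 96)) = (52 + s)/(-91 + (-96 + s²)) = (52 + s)/(-187 + s²))
j(B) = 1/(2*B)
(4851 + q(-1))/(-2333 + j(11)) = (4851 + (52 - 1)/(-187 + (-1)²))/(-2333 + (½)/11) = (4851 + 51/(-187 + 1))/(-2333 + (½)*(1/11)) = (4851 + 51/(-186))/(-2333 + 1/22) = (4851 - 1/186*51)/(-51325/22) = (4851 - 17/62)*(-22/51325) = (300745/62)*(-22/51325) = -661639/318215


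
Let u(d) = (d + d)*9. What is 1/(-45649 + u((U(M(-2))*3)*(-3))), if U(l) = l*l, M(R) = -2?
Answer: -1/46297 ≈ -2.1600e-5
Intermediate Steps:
U(l) = l**2
u(d) = 18*d (u(d) = (2*d)*9 = 18*d)
1/(-45649 + u((U(M(-2))*3)*(-3))) = 1/(-45649 + 18*(((-2)**2*3)*(-3))) = 1/(-45649 + 18*((4*3)*(-3))) = 1/(-45649 + 18*(12*(-3))) = 1/(-45649 + 18*(-36)) = 1/(-45649 - 648) = 1/(-46297) = -1/46297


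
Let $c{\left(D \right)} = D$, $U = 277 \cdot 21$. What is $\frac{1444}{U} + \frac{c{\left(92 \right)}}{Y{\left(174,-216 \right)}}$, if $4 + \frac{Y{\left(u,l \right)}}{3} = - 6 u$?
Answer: $\frac{333731}{1524054} \approx 0.21898$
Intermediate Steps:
$Y{\left(u,l \right)} = -12 - 18 u$ ($Y{\left(u,l \right)} = -12 + 3 \left(- 6 u\right) = -12 - 18 u$)
$U = 5817$
$\frac{1444}{U} + \frac{c{\left(92 \right)}}{Y{\left(174,-216 \right)}} = \frac{1444}{5817} + \frac{92}{-12 - 3132} = 1444 \cdot \frac{1}{5817} + \frac{92}{-12 - 3132} = \frac{1444}{5817} + \frac{92}{-3144} = \frac{1444}{5817} + 92 \left(- \frac{1}{3144}\right) = \frac{1444}{5817} - \frac{23}{786} = \frac{333731}{1524054}$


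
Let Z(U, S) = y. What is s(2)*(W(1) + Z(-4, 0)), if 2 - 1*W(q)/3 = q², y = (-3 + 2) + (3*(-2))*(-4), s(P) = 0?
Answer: 0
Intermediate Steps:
y = 23 (y = -1 - 6*(-4) = -1 + 24 = 23)
Z(U, S) = 23
W(q) = 6 - 3*q²
s(2)*(W(1) + Z(-4, 0)) = 0*((6 - 3*1²) + 23) = 0*((6 - 3*1) + 23) = 0*((6 - 3) + 23) = 0*(3 + 23) = 0*26 = 0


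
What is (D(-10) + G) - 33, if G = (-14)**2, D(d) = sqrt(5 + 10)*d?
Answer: 163 - 10*sqrt(15) ≈ 124.27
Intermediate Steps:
D(d) = d*sqrt(15) (D(d) = sqrt(15)*d = d*sqrt(15))
G = 196
(D(-10) + G) - 33 = (-10*sqrt(15) + 196) - 33 = (196 - 10*sqrt(15)) - 33 = 163 - 10*sqrt(15)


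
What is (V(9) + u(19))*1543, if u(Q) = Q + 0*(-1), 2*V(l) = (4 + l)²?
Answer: 319401/2 ≈ 1.5970e+5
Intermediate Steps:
V(l) = (4 + l)²/2
u(Q) = Q (u(Q) = Q + 0 = Q)
(V(9) + u(19))*1543 = ((4 + 9)²/2 + 19)*1543 = ((½)*13² + 19)*1543 = ((½)*169 + 19)*1543 = (169/2 + 19)*1543 = (207/2)*1543 = 319401/2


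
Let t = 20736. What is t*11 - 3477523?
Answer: -3249427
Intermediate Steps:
t*11 - 3477523 = 20736*11 - 3477523 = 228096 - 3477523 = -3249427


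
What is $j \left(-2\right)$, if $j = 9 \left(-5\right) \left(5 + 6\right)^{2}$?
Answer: $10890$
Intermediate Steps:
$j = -5445$ ($j = - 45 \cdot 11^{2} = \left(-45\right) 121 = -5445$)
$j \left(-2\right) = \left(-5445\right) \left(-2\right) = 10890$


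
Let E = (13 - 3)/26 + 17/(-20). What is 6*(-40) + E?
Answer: -62521/260 ≈ -240.47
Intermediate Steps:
E = -121/260 (E = 10*(1/26) + 17*(-1/20) = 5/13 - 17/20 = -121/260 ≈ -0.46538)
6*(-40) + E = 6*(-40) - 121/260 = -240 - 121/260 = -62521/260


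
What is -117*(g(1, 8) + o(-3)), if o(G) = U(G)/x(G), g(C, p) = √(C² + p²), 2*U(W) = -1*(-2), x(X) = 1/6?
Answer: -702 - 117*√65 ≈ -1645.3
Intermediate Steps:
x(X) = ⅙
U(W) = 1 (U(W) = (-1*(-2))/2 = (½)*2 = 1)
o(G) = 6 (o(G) = 1/(⅙) = 1*6 = 6)
-117*(g(1, 8) + o(-3)) = -117*(√(1² + 8²) + 6) = -117*(√(1 + 64) + 6) = -117*(√65 + 6) = -117*(6 + √65) = -702 - 117*√65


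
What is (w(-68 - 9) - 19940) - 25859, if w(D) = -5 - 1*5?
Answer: -45809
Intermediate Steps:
w(D) = -10 (w(D) = -5 - 5 = -10)
(w(-68 - 9) - 19940) - 25859 = (-10 - 19940) - 25859 = -19950 - 25859 = -45809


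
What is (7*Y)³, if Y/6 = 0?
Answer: 0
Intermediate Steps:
Y = 0 (Y = 6*0 = 0)
(7*Y)³ = (7*0)³ = 0³ = 0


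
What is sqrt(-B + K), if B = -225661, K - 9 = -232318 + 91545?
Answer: 3*sqrt(9433) ≈ 291.37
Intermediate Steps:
K = -140764 (K = 9 + (-232318 + 91545) = 9 - 140773 = -140764)
sqrt(-B + K) = sqrt(-1*(-225661) - 140764) = sqrt(225661 - 140764) = sqrt(84897) = 3*sqrt(9433)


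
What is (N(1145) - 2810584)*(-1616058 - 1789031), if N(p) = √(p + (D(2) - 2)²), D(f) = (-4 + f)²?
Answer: 9570288661976 - 3405089*√1149 ≈ 9.5702e+12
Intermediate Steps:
N(p) = √(4 + p) (N(p) = √(p + ((-4 + 2)² - 2)²) = √(p + ((-2)² - 2)²) = √(p + (4 - 2)²) = √(p + 2²) = √(p + 4) = √(4 + p))
(N(1145) - 2810584)*(-1616058 - 1789031) = (√(4 + 1145) - 2810584)*(-1616058 - 1789031) = (√1149 - 2810584)*(-3405089) = (-2810584 + √1149)*(-3405089) = 9570288661976 - 3405089*√1149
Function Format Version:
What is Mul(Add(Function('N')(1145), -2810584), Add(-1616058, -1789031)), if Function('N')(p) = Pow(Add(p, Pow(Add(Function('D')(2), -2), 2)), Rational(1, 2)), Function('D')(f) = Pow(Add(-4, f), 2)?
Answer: Add(9570288661976, Mul(-3405089, Pow(1149, Rational(1, 2)))) ≈ 9.5702e+12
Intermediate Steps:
Function('N')(p) = Pow(Add(4, p), Rational(1, 2)) (Function('N')(p) = Pow(Add(p, Pow(Add(Pow(Add(-4, 2), 2), -2), 2)), Rational(1, 2)) = Pow(Add(p, Pow(Add(Pow(-2, 2), -2), 2)), Rational(1, 2)) = Pow(Add(p, Pow(Add(4, -2), 2)), Rational(1, 2)) = Pow(Add(p, Pow(2, 2)), Rational(1, 2)) = Pow(Add(p, 4), Rational(1, 2)) = Pow(Add(4, p), Rational(1, 2)))
Mul(Add(Function('N')(1145), -2810584), Add(-1616058, -1789031)) = Mul(Add(Pow(Add(4, 1145), Rational(1, 2)), -2810584), Add(-1616058, -1789031)) = Mul(Add(Pow(1149, Rational(1, 2)), -2810584), -3405089) = Mul(Add(-2810584, Pow(1149, Rational(1, 2))), -3405089) = Add(9570288661976, Mul(-3405089, Pow(1149, Rational(1, 2))))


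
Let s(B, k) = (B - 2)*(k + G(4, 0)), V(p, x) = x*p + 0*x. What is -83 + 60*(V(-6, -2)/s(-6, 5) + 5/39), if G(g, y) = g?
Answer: -1109/13 ≈ -85.308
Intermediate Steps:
V(p, x) = p*x (V(p, x) = p*x + 0 = p*x)
s(B, k) = (-2 + B)*(4 + k) (s(B, k) = (B - 2)*(k + 4) = (-2 + B)*(4 + k))
-83 + 60*(V(-6, -2)/s(-6, 5) + 5/39) = -83 + 60*((-6*(-2))/(-8 - 2*5 + 4*(-6) - 6*5) + 5/39) = -83 + 60*(12/(-8 - 10 - 24 - 30) + 5*(1/39)) = -83 + 60*(12/(-72) + 5/39) = -83 + 60*(12*(-1/72) + 5/39) = -83 + 60*(-⅙ + 5/39) = -83 + 60*(-1/26) = -83 - 30/13 = -1109/13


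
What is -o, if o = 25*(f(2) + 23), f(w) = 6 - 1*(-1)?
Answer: -750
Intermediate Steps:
f(w) = 7 (f(w) = 6 + 1 = 7)
o = 750 (o = 25*(7 + 23) = 25*30 = 750)
-o = -1*750 = -750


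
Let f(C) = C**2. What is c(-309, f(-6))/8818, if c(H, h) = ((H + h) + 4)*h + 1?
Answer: -9683/8818 ≈ -1.0981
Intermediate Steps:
c(H, h) = 1 + h*(4 + H + h) (c(H, h) = (4 + H + h)*h + 1 = h*(4 + H + h) + 1 = 1 + h*(4 + H + h))
c(-309, f(-6))/8818 = (1 + ((-6)**2)**2 + 4*(-6)**2 - 309*(-6)**2)/8818 = (1 + 36**2 + 4*36 - 309*36)*(1/8818) = (1 + 1296 + 144 - 11124)*(1/8818) = -9683*1/8818 = -9683/8818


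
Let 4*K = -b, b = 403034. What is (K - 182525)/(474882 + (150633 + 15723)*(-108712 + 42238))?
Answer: 566567/22115747724 ≈ 2.5618e-5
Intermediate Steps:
K = -201517/2 (K = (-1*403034)/4 = (¼)*(-403034) = -201517/2 ≈ -1.0076e+5)
(K - 182525)/(474882 + (150633 + 15723)*(-108712 + 42238)) = (-201517/2 - 182525)/(474882 + (150633 + 15723)*(-108712 + 42238)) = -566567/(2*(474882 + 166356*(-66474))) = -566567/(2*(474882 - 11058348744)) = -566567/2/(-11057873862) = -566567/2*(-1/11057873862) = 566567/22115747724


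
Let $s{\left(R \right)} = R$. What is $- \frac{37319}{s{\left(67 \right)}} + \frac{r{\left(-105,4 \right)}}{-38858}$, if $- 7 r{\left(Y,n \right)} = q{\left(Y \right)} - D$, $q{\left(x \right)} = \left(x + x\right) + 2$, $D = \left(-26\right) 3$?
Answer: $- \frac{75753736}{136003} \approx -557.0$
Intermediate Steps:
$D = -78$
$q{\left(x \right)} = 2 + 2 x$ ($q{\left(x \right)} = 2 x + 2 = 2 + 2 x$)
$r{\left(Y,n \right)} = - \frac{80}{7} - \frac{2 Y}{7}$ ($r{\left(Y,n \right)} = - \frac{\left(2 + 2 Y\right) - -78}{7} = - \frac{\left(2 + 2 Y\right) + 78}{7} = - \frac{80 + 2 Y}{7} = - \frac{80}{7} - \frac{2 Y}{7}$)
$- \frac{37319}{s{\left(67 \right)}} + \frac{r{\left(-105,4 \right)}}{-38858} = - \frac{37319}{67} + \frac{- \frac{80}{7} - -30}{-38858} = \left(-37319\right) \frac{1}{67} + \left(- \frac{80}{7} + 30\right) \left(- \frac{1}{38858}\right) = -557 + \frac{130}{7} \left(- \frac{1}{38858}\right) = -557 - \frac{65}{136003} = - \frac{75753736}{136003}$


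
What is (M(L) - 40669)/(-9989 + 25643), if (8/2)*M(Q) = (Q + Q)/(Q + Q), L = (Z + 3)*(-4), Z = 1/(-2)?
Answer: -54225/20872 ≈ -2.5980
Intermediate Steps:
Z = -½ ≈ -0.50000
L = -10 (L = (-½ + 3)*(-4) = (5/2)*(-4) = -10)
M(Q) = ¼ (M(Q) = ((Q + Q)/(Q + Q))/4 = ((2*Q)/((2*Q)))/4 = ((2*Q)*(1/(2*Q)))/4 = (¼)*1 = ¼)
(M(L) - 40669)/(-9989 + 25643) = (¼ - 40669)/(-9989 + 25643) = -162675/4/15654 = -162675/4*1/15654 = -54225/20872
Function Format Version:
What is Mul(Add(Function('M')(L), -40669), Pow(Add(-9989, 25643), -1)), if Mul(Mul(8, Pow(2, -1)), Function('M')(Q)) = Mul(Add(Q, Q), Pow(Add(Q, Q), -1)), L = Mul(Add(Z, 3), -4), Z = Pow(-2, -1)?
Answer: Rational(-54225, 20872) ≈ -2.5980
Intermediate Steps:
Z = Rational(-1, 2) ≈ -0.50000
L = -10 (L = Mul(Add(Rational(-1, 2), 3), -4) = Mul(Rational(5, 2), -4) = -10)
Function('M')(Q) = Rational(1, 4) (Function('M')(Q) = Mul(Rational(1, 4), Mul(Add(Q, Q), Pow(Add(Q, Q), -1))) = Mul(Rational(1, 4), Mul(Mul(2, Q), Pow(Mul(2, Q), -1))) = Mul(Rational(1, 4), Mul(Mul(2, Q), Mul(Rational(1, 2), Pow(Q, -1)))) = Mul(Rational(1, 4), 1) = Rational(1, 4))
Mul(Add(Function('M')(L), -40669), Pow(Add(-9989, 25643), -1)) = Mul(Add(Rational(1, 4), -40669), Pow(Add(-9989, 25643), -1)) = Mul(Rational(-162675, 4), Pow(15654, -1)) = Mul(Rational(-162675, 4), Rational(1, 15654)) = Rational(-54225, 20872)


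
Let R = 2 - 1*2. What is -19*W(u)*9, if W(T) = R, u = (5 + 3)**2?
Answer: 0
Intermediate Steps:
u = 64 (u = 8**2 = 64)
R = 0 (R = 2 - 2 = 0)
W(T) = 0
-19*W(u)*9 = -19*0*9 = 0*9 = 0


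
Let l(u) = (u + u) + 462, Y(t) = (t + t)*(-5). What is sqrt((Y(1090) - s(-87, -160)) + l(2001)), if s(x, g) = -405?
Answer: I*sqrt(6031) ≈ 77.66*I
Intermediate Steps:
Y(t) = -10*t (Y(t) = (2*t)*(-5) = -10*t)
l(u) = 462 + 2*u (l(u) = 2*u + 462 = 462 + 2*u)
sqrt((Y(1090) - s(-87, -160)) + l(2001)) = sqrt((-10*1090 - 1*(-405)) + (462 + 2*2001)) = sqrt((-10900 + 405) + (462 + 4002)) = sqrt(-10495 + 4464) = sqrt(-6031) = I*sqrt(6031)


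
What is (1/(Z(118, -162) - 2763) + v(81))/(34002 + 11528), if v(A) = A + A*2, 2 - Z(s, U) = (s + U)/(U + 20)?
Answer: 23820404/4463146545 ≈ 0.0053371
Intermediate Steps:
Z(s, U) = 2 - (U + s)/(20 + U) (Z(s, U) = 2 - (s + U)/(U + 20) = 2 - (U + s)/(20 + U))
v(A) = 3*A (v(A) = A + 2*A = 3*A)
(1/(Z(118, -162) - 2763) + v(81))/(34002 + 11528) = (1/((40 - 162 - 1*118)/(20 - 162) - 2763) + 3*81)/(34002 + 11528) = (1/((40 - 162 - 118)/(-142) - 2763) + 243)/45530 = (1/(-1/142*(-240) - 2763) + 243)*(1/45530) = (1/(120/71 - 2763) + 243)*(1/45530) = (1/(-196053/71) + 243)*(1/45530) = (-71/196053 + 243)*(1/45530) = (47640808/196053)*(1/45530) = 23820404/4463146545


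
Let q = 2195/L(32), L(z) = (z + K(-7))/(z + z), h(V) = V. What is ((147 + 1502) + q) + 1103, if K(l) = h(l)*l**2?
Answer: 715392/311 ≈ 2300.3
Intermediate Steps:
K(l) = l**3 (K(l) = l*l**2 = l**3)
L(z) = (-343 + z)/(2*z) (L(z) = (z + (-7)**3)/(z + z) = (z - 343)/((2*z)) = (-343 + z)*(1/(2*z)) = (-343 + z)/(2*z))
q = -140480/311 (q = 2195/(((1/2)*(-343 + 32)/32)) = 2195/(((1/2)*(1/32)*(-311))) = 2195/(-311/64) = 2195*(-64/311) = -140480/311 ≈ -451.70)
((147 + 1502) + q) + 1103 = ((147 + 1502) - 140480/311) + 1103 = (1649 - 140480/311) + 1103 = 372359/311 + 1103 = 715392/311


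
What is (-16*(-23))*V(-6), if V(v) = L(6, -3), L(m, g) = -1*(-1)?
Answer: 368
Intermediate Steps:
L(m, g) = 1
V(v) = 1
(-16*(-23))*V(-6) = -16*(-23)*1 = 368*1 = 368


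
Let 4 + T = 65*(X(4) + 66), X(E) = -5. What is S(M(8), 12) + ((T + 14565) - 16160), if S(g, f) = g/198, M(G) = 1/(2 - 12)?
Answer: 4684679/1980 ≈ 2366.0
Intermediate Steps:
M(G) = -⅒ (M(G) = 1/(-10) = -⅒)
S(g, f) = g/198 (S(g, f) = g*(1/198) = g/198)
T = 3961 (T = -4 + 65*(-5 + 66) = -4 + 65*61 = -4 + 3965 = 3961)
S(M(8), 12) + ((T + 14565) - 16160) = (1/198)*(-⅒) + ((3961 + 14565) - 16160) = -1/1980 + (18526 - 16160) = -1/1980 + 2366 = 4684679/1980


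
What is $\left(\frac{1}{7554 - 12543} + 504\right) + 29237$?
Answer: $\frac{148377848}{4989} \approx 29741.0$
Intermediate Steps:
$\left(\frac{1}{7554 - 12543} + 504\right) + 29237 = \left(\frac{1}{-4989} + 504\right) + 29237 = \left(- \frac{1}{4989} + 504\right) + 29237 = \frac{2514455}{4989} + 29237 = \frac{148377848}{4989}$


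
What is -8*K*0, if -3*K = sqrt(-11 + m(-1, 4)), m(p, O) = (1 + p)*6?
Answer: 0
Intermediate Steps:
m(p, O) = 6 + 6*p
K = -I*sqrt(11)/3 (K = -sqrt(-11 + (6 + 6*(-1)))/3 = -sqrt(-11 + (6 - 6))/3 = -sqrt(-11 + 0)/3 = -I*sqrt(11)/3 ≈ -1.1055*I)
-8*K*0 = -(-8)*I*sqrt(11)/3*0 = (8*I*sqrt(11)/3)*0 = 0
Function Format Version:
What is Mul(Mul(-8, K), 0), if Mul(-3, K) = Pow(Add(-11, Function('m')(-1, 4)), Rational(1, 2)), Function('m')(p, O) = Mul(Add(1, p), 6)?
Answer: 0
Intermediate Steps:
Function('m')(p, O) = Add(6, Mul(6, p))
K = Mul(Rational(-1, 3), I, Pow(11, Rational(1, 2))) (K = Mul(Rational(-1, 3), Pow(Add(-11, Add(6, Mul(6, -1))), Rational(1, 2))) = Mul(Rational(-1, 3), Pow(Add(-11, Add(6, -6)), Rational(1, 2))) = Mul(Rational(-1, 3), Pow(Add(-11, 0), Rational(1, 2))) = Mul(Rational(-1, 3), Pow(-11, Rational(1, 2))) = Mul(Rational(-1, 3), Mul(I, Pow(11, Rational(1, 2)))) = Mul(Rational(-1, 3), I, Pow(11, Rational(1, 2))) ≈ Mul(-1.1055, I))
Mul(Mul(-8, K), 0) = Mul(Mul(-8, Mul(Rational(-1, 3), I, Pow(11, Rational(1, 2)))), 0) = Mul(Mul(Rational(8, 3), I, Pow(11, Rational(1, 2))), 0) = 0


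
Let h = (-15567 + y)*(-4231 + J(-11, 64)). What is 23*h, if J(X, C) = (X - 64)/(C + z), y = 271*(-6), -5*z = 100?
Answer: 6695105811/4 ≈ 1.6738e+9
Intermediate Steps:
z = -20 (z = -1/5*100 = -20)
y = -1626
J(X, C) = (-64 + X)/(-20 + C) (J(X, C) = (X - 64)/(C - 20) = (-64 + X)/(-20 + C))
h = 291091557/4 (h = (-15567 - 1626)*(-4231 + (-64 - 11)/(-20 + 64)) = -17193*(-4231 - 75/44) = -17193*(-186239/44) = 291091557/4 ≈ 7.2773e+7)
23*h = 23*(291091557/4) = 6695105811/4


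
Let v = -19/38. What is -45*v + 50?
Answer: 145/2 ≈ 72.500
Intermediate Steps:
v = -½ (v = -19*1/38 = -½ ≈ -0.50000)
-45*v + 50 = -45*(-½) + 50 = 45/2 + 50 = 145/2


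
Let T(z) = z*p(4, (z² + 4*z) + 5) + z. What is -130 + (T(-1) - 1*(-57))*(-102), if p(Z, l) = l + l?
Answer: -5434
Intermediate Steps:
p(Z, l) = 2*l
T(z) = z + z*(10 + 2*z² + 8*z) (T(z) = z*(2*((z² + 4*z) + 5)) + z = z*(2*(5 + z² + 4*z)) + z = z*(10 + 2*z² + 8*z) + z = z + z*(10 + 2*z² + 8*z))
-130 + (T(-1) - 1*(-57))*(-102) = -130 + (-(11 + 2*(-1)² + 8*(-1)) - 1*(-57))*(-102) = -130 + (-(11 + 2*1 - 8) + 57)*(-102) = -130 + (-(11 + 2 - 8) + 57)*(-102) = -130 + (-1*5 + 57)*(-102) = -130 + (-5 + 57)*(-102) = -130 + 52*(-102) = -130 - 5304 = -5434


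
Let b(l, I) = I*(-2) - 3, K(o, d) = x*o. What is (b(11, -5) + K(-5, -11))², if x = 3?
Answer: 64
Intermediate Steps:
K(o, d) = 3*o
b(l, I) = -3 - 2*I (b(l, I) = -2*I - 3 = -3 - 2*I)
(b(11, -5) + K(-5, -11))² = ((-3 - 2*(-5)) + 3*(-5))² = ((-3 + 10) - 15)² = (7 - 15)² = (-8)² = 64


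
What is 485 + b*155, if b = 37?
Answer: 6220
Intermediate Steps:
485 + b*155 = 485 + 37*155 = 485 + 5735 = 6220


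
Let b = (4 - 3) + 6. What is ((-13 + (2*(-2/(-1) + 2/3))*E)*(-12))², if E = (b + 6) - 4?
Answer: 176400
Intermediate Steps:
b = 7 (b = 1 + 6 = 7)
E = 9 (E = (7 + 6) - 4 = 13 - 4 = 9)
((-13 + (2*(-2/(-1) + 2/3))*E)*(-12))² = ((-13 + (2*(-2/(-1) + 2/3))*9)*(-12))² = ((-13 + (2*(-2*(-1) + 2*(⅓)))*9)*(-12))² = ((-13 + (2*(2 + ⅔))*9)*(-12))² = ((-13 + (2*(8/3))*9)*(-12))² = ((-13 + (16/3)*9)*(-12))² = ((-13 + 48)*(-12))² = (35*(-12))² = (-420)² = 176400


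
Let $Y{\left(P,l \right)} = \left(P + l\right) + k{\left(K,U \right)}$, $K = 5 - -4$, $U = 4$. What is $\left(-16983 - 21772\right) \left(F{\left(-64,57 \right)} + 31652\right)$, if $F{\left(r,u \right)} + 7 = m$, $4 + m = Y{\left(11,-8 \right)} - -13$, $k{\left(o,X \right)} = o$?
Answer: $-1227215830$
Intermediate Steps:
$K = 9$ ($K = 5 + 4 = 9$)
$Y{\left(P,l \right)} = 9 + P + l$ ($Y{\left(P,l \right)} = \left(P + l\right) + 9 = 9 + P + l$)
$m = 21$ ($m = -4 + \left(\left(9 + 11 - 8\right) - -13\right) = -4 + \left(12 + 13\right) = -4 + 25 = 21$)
$F{\left(r,u \right)} = 14$ ($F{\left(r,u \right)} = -7 + 21 = 14$)
$\left(-16983 - 21772\right) \left(F{\left(-64,57 \right)} + 31652\right) = \left(-16983 - 21772\right) \left(14 + 31652\right) = \left(-38755\right) 31666 = -1227215830$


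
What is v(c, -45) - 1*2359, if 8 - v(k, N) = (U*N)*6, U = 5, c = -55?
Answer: -1001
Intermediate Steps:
v(k, N) = 8 - 30*N (v(k, N) = 8 - 5*N*6 = 8 - 30*N)
v(c, -45) - 1*2359 = (8 - 30*(-45)) - 1*2359 = (8 + 1350) - 2359 = 1358 - 2359 = -1001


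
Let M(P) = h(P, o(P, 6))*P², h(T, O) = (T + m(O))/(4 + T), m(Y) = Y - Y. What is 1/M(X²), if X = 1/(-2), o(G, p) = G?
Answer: 272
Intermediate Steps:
m(Y) = 0
X = -½ ≈ -0.50000
h(T, O) = T/(4 + T) (h(T, O) = (T + 0)/(4 + T) = T/(4 + T))
M(P) = P³/(4 + P) (M(P) = (P/(4 + P))*P² = P³/(4 + P))
1/M(X²) = 1/(((-½)²)³/(4 + (-½)²)) = 1/((¼)³/(4 + ¼)) = 1/(1/(64*(17/4))) = 1/((1/64)*(4/17)) = 1/(1/272) = 272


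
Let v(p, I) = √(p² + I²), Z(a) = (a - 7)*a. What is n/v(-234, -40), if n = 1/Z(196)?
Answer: √14089/1043825832 ≈ 1.1371e-7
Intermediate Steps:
Z(a) = a*(-7 + a) (Z(a) = (-7 + a)*a = a*(-7 + a))
v(p, I) = √(I² + p²)
n = 1/37044 (n = 1/(196*(-7 + 196)) = 1/(196*189) = 1/37044 ≈ 2.6995e-5)
n/v(-234, -40) = 1/(37044*(√((-40)² + (-234)²))) = 1/(37044*(√(1600 + 54756))) = 1/(37044*(√56356)) = 1/(37044*((2*√14089))) = (√14089/28178)/37044 = √14089/1043825832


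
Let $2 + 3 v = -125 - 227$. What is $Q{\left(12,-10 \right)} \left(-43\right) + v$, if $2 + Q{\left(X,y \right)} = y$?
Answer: $398$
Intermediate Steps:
$Q{\left(X,y \right)} = -2 + y$
$v = -118$ ($v = - \frac{2}{3} + \frac{-125 - 227}{3} = - \frac{2}{3} + \frac{1}{3} \left(-352\right) = - \frac{2}{3} - \frac{352}{3} = -118$)
$Q{\left(12,-10 \right)} \left(-43\right) + v = \left(-2 - 10\right) \left(-43\right) - 118 = \left(-12\right) \left(-43\right) - 118 = 516 - 118 = 398$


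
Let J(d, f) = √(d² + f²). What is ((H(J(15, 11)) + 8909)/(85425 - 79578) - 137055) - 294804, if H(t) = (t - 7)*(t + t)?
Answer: -2525069972/5847 - 14*√346/5847 ≈ -4.3186e+5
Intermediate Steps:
H(t) = 2*t*(-7 + t) (H(t) = (-7 + t)*(2*t) = 2*t*(-7 + t))
((H(J(15, 11)) + 8909)/(85425 - 79578) - 137055) - 294804 = ((2*√(15² + 11²)*(-7 + √(15² + 11²)) + 8909)/(85425 - 79578) - 137055) - 294804 = ((2*√(225 + 121)*(-7 + √(225 + 121)) + 8909)/5847 - 137055) - 294804 = ((2*√346*(-7 + √346) + 8909)*(1/5847) - 137055) - 294804 = ((8909 + 2*√346*(-7 + √346))*(1/5847) - 137055) - 294804 = ((8909/5847 + 2*√346*(-7 + √346)/5847) - 137055) - 294804 = (-801351676/5847 + 2*√346*(-7 + √346)/5847) - 294804 = -2525070664/5847 + 2*√346*(-7 + √346)/5847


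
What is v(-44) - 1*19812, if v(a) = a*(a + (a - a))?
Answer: -17876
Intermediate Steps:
v(a) = a**2 (v(a) = a*(a + 0) = a*a = a**2)
v(-44) - 1*19812 = (-44)**2 - 1*19812 = 1936 - 19812 = -17876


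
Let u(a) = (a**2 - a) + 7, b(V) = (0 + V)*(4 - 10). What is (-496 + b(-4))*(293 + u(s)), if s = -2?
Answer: -144432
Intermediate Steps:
b(V) = -6*V (b(V) = V*(-6) = -6*V)
u(a) = 7 + a**2 - a
(-496 + b(-4))*(293 + u(s)) = (-496 - 6*(-4))*(293 + (7 + (-2)**2 - 1*(-2))) = (-496 + 24)*(293 + (7 + 4 + 2)) = -472*(293 + 13) = -472*306 = -144432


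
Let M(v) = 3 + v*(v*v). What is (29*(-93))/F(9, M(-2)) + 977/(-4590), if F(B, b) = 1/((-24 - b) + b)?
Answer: 297100543/4590 ≈ 64728.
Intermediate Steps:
M(v) = 3 + v**3 (M(v) = 3 + v*v**2 = 3 + v**3)
F(B, b) = -1/24 (F(B, b) = 1/(-24) = -1/24)
(29*(-93))/F(9, M(-2)) + 977/(-4590) = (29*(-93))/(-1/24) + 977/(-4590) = -2697*(-24) + 977*(-1/4590) = 64728 - 977/4590 = 297100543/4590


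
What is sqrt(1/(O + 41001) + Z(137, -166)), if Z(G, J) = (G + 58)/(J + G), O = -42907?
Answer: I*sqrt(20545290526)/55274 ≈ 2.5932*I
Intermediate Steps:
Z(G, J) = (58 + G)/(G + J)
sqrt(1/(O + 41001) + Z(137, -166)) = sqrt(1/(-42907 + 41001) + (58 + 137)/(137 - 166)) = sqrt(1/(-1906) + 195/(-29)) = sqrt(-1/1906 - 1/29*195) = sqrt(-1/1906 - 195/29) = sqrt(-371699/55274) = I*sqrt(20545290526)/55274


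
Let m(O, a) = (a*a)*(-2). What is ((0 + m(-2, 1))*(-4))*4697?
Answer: 37576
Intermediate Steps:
m(O, a) = -2*a² (m(O, a) = a²*(-2) = -2*a²)
((0 + m(-2, 1))*(-4))*4697 = ((0 - 2*1²)*(-4))*4697 = ((0 - 2*1)*(-4))*4697 = ((0 - 2)*(-4))*4697 = -2*(-4)*4697 = 8*4697 = 37576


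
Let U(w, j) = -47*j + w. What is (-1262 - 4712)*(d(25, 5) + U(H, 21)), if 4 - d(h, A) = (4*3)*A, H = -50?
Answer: 6529582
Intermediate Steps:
d(h, A) = 4 - 12*A (d(h, A) = 4 - 4*3*A = 4 - 12*A)
U(w, j) = w - 47*j
(-1262 - 4712)*(d(25, 5) + U(H, 21)) = (-1262 - 4712)*((4 - 12*5) + (-50 - 47*21)) = -5974*((4 - 60) + (-50 - 987)) = -5974*(-56 - 1037) = -5974*(-1093) = 6529582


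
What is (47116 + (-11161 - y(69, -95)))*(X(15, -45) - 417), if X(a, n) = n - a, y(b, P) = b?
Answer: -17117622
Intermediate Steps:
(47116 + (-11161 - y(69, -95)))*(X(15, -45) - 417) = (47116 + (-11161 - 1*69))*((-45 - 1*15) - 417) = (47116 + (-11161 - 69))*((-45 - 15) - 417) = (47116 - 11230)*(-60 - 417) = 35886*(-477) = -17117622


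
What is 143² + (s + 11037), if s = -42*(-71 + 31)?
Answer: 33166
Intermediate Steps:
s = 1680 (s = -42*(-40) = 1680)
143² + (s + 11037) = 143² + (1680 + 11037) = 20449 + 12717 = 33166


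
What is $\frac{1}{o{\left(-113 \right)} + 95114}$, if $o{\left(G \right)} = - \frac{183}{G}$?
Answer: $\frac{113}{10748065} \approx 1.0514 \cdot 10^{-5}$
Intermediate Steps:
$\frac{1}{o{\left(-113 \right)} + 95114} = \frac{1}{- \frac{183}{-113} + 95114} = \frac{1}{\left(-183\right) \left(- \frac{1}{113}\right) + 95114} = \frac{1}{\frac{183}{113} + 95114} = \frac{1}{\frac{10748065}{113}} = \frac{113}{10748065}$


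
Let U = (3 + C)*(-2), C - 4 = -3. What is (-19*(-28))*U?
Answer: -4256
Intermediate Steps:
C = 1 (C = 4 - 3 = 1)
U = -8 (U = (3 + 1)*(-2) = 4*(-2) = -8)
(-19*(-28))*U = -19*(-28)*(-8) = 532*(-8) = -4256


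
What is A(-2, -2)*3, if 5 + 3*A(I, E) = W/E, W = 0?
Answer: -5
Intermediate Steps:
A(I, E) = -5/3 (A(I, E) = -5/3 + (0/E)/3 = -5/3 + (1/3)*0 = -5/3 + 0 = -5/3)
A(-2, -2)*3 = -5/3*3 = -5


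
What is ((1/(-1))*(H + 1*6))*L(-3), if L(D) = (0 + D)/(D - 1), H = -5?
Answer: -¾ ≈ -0.75000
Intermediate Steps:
L(D) = D/(-1 + D)
((1/(-1))*(H + 1*6))*L(-3) = ((1/(-1))*(-5 + 1*6))*(-3/(-1 - 3)) = ((1*(-1))*(-5 + 6))*(-3/(-4)) = (-1*1)*(-3*(-¼)) = -1*¾ = -¾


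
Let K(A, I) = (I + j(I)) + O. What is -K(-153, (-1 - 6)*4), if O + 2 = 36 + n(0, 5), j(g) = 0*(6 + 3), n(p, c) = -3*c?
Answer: 9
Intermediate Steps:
j(g) = 0 (j(g) = 0*9 = 0)
O = 19 (O = -2 + (36 - 3*5) = -2 + (36 - 15) = -2 + 21 = 19)
K(A, I) = 19 + I (K(A, I) = (I + 0) + 19 = I + 19 = 19 + I)
-K(-153, (-1 - 6)*4) = -(19 + (-1 - 6)*4) = -(19 - 7*4) = -(19 - 28) = -1*(-9) = 9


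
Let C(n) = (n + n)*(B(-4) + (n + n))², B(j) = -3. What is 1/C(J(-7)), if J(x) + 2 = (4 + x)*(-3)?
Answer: 1/1694 ≈ 0.00059032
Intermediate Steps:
J(x) = -14 - 3*x (J(x) = -2 + (4 + x)*(-3) = -2 + (-12 - 3*x) = -14 - 3*x)
C(n) = 2*n*(-3 + 2*n)² (C(n) = (n + n)*(-3 + (n + n))² = (2*n)*(-3 + 2*n)² = 2*n*(-3 + 2*n)²)
1/C(J(-7)) = 1/(2*(-14 - 3*(-7))*(-3 + 2*(-14 - 3*(-7)))²) = 1/(2*(-14 + 21)*(-3 + 2*(-14 + 21))²) = 1/(2*7*(-3 + 2*7)²) = 1/(2*7*(-3 + 14)²) = 1/(2*7*11²) = 1/(2*7*121) = 1/1694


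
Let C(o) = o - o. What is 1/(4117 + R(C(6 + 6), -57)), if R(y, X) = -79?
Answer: 1/4038 ≈ 0.00024765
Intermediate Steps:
C(o) = 0
1/(4117 + R(C(6 + 6), -57)) = 1/(4117 - 79) = 1/4038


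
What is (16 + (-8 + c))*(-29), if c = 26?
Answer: -986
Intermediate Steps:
(16 + (-8 + c))*(-29) = (16 + (-8 + 26))*(-29) = (16 + 18)*(-29) = 34*(-29) = -986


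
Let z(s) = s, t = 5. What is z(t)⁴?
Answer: 625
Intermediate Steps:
z(t)⁴ = 5⁴ = 625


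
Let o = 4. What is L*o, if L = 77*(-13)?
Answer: -4004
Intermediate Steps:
L = -1001
L*o = -1001*4 = -4004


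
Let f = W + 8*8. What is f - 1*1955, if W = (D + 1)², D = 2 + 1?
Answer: -1875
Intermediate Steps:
D = 3
W = 16 (W = (3 + 1)² = 4² = 16)
f = 80 (f = 16 + 8*8 = 16 + 64 = 80)
f - 1*1955 = 80 - 1*1955 = 80 - 1955 = -1875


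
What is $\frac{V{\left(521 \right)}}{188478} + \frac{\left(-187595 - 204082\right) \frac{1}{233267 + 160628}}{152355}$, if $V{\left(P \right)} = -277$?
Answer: $- \frac{5565703747477}{3770305915820850} \approx -0.0014762$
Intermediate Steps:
$\frac{V{\left(521 \right)}}{188478} + \frac{\left(-187595 - 204082\right) \frac{1}{233267 + 160628}}{152355} = - \frac{277}{188478} + \frac{\left(-187595 - 204082\right) \frac{1}{233267 + 160628}}{152355} = \left(-277\right) \frac{1}{188478} + - \frac{391677}{393895} \cdot \frac{1}{152355} = - \frac{277}{188478} + \left(-391677\right) \frac{1}{393895} \cdot \frac{1}{152355} = - \frac{277}{188478} - \frac{130559}{20003957575} = - \frac{5565703747477}{3770305915820850}$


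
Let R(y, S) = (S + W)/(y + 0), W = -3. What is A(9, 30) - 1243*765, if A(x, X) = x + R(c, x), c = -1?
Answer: -950892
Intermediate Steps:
R(y, S) = (-3 + S)/y (R(y, S) = (S - 3)/(y + 0) = (-3 + S)/y)
A(x, X) = 3 (A(x, X) = x + (-3 + x)/(-1) = x - (-3 + x) = x + (3 - x) = 3)
A(9, 30) - 1243*765 = 3 - 1243*765 = 3 - 950895 = -950892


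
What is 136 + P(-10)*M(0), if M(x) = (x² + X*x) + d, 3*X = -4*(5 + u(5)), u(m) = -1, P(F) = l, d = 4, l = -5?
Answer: 116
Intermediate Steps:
P(F) = -5
X = -16/3 (X = (-4*(5 - 1))/3 = (-4*4)/3 = (⅓)*(-16) = -16/3 ≈ -5.3333)
M(x) = 4 + x² - 16*x/3 (M(x) = (x² - 16*x/3) + 4 = 4 + x² - 16*x/3)
136 + P(-10)*M(0) = 136 - 5*(4 + 0² - 16/3*0) = 136 - 5*(4 + 0 + 0) = 136 - 5*4 = 136 - 20 = 116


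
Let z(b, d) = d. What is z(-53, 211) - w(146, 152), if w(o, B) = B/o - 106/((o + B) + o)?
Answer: 3406463/16206 ≈ 210.20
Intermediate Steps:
w(o, B) = -106/(B + 2*o) + B/o (w(o, B) = B/o - 106/((B + o) + o) = B/o - 106/(B + 2*o) = -106/(B + 2*o) + B/o)
z(-53, 211) - w(146, 152) = 211 - (152**2 - 106*146 + 2*152*146)/(146*(152 + 2*146)) = 211 - (23104 - 15476 + 44384)/(146*(152 + 292)) = 211 - 52012/(146*444) = 211 - 1*13003/16206 = 211 - 13003/16206 = 3406463/16206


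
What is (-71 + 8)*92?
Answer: -5796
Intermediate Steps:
(-71 + 8)*92 = -63*92 = -5796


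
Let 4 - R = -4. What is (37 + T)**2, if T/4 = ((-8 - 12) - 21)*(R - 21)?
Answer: 4704561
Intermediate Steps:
R = 8 (R = 4 - 1*(-4) = 4 + 4 = 8)
T = 2132 (T = 4*(((-8 - 12) - 21)*(8 - 21)) = 4*((-20 - 21)*(-13)) = 4*(-41*(-13)) = 4*533 = 2132)
(37 + T)**2 = (37 + 2132)**2 = 2169**2 = 4704561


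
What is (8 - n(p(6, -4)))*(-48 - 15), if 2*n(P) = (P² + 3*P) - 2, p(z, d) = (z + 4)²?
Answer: 323883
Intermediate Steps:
p(z, d) = (4 + z)²
n(P) = -1 + P²/2 + 3*P/2 (n(P) = ((P² + 3*P) - 2)/2 = (-2 + P² + 3*P)/2 = -1 + P²/2 + 3*P/2)
(8 - n(p(6, -4)))*(-48 - 15) = (8 - (-1 + ((4 + 6)²)²/2 + 3*(4 + 6)²/2))*(-48 - 15) = (8 - (-1 + (10²)²/2 + (3/2)*10²))*(-63) = (8 - (-1 + (½)*100² + (3/2)*100))*(-63) = (8 - (-1 + (½)*10000 + 150))*(-63) = (8 - (-1 + 5000 + 150))*(-63) = (8 - 1*5149)*(-63) = (8 - 5149)*(-63) = -5141*(-63) = 323883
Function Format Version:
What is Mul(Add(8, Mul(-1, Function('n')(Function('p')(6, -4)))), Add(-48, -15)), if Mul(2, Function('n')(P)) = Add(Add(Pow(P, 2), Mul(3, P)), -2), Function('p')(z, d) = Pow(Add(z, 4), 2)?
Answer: 323883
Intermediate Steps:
Function('p')(z, d) = Pow(Add(4, z), 2)
Function('n')(P) = Add(-1, Mul(Rational(1, 2), Pow(P, 2)), Mul(Rational(3, 2), P)) (Function('n')(P) = Mul(Rational(1, 2), Add(Add(Pow(P, 2), Mul(3, P)), -2)) = Mul(Rational(1, 2), Add(-2, Pow(P, 2), Mul(3, P))) = Add(-1, Mul(Rational(1, 2), Pow(P, 2)), Mul(Rational(3, 2), P)))
Mul(Add(8, Mul(-1, Function('n')(Function('p')(6, -4)))), Add(-48, -15)) = Mul(Add(8, Mul(-1, Add(-1, Mul(Rational(1, 2), Pow(Pow(Add(4, 6), 2), 2)), Mul(Rational(3, 2), Pow(Add(4, 6), 2))))), Add(-48, -15)) = Mul(Add(8, Mul(-1, Add(-1, Mul(Rational(1, 2), Pow(Pow(10, 2), 2)), Mul(Rational(3, 2), Pow(10, 2))))), -63) = Mul(Add(8, Mul(-1, Add(-1, Mul(Rational(1, 2), Pow(100, 2)), Mul(Rational(3, 2), 100)))), -63) = Mul(Add(8, Mul(-1, Add(-1, Mul(Rational(1, 2), 10000), 150))), -63) = Mul(Add(8, Mul(-1, Add(-1, 5000, 150))), -63) = Mul(Add(8, Mul(-1, 5149)), -63) = Mul(Add(8, -5149), -63) = Mul(-5141, -63) = 323883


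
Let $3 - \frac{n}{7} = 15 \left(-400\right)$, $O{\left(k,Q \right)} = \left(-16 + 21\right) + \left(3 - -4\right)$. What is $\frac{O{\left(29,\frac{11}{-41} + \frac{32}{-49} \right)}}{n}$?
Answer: $\frac{4}{14007} \approx 0.00028557$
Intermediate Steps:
$O{\left(k,Q \right)} = 12$ ($O{\left(k,Q \right)} = 5 + \left(3 + 4\right) = 5 + 7 = 12$)
$n = 42021$ ($n = 21 - 7 \cdot 15 \left(-400\right) = 21 - -42000 = 21 + 42000 = 42021$)
$\frac{O{\left(29,\frac{11}{-41} + \frac{32}{-49} \right)}}{n} = \frac{12}{42021} = 12 \cdot \frac{1}{42021} = \frac{4}{14007}$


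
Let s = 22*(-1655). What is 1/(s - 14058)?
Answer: -1/50468 ≈ -1.9815e-5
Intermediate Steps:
s = -36410
1/(s - 14058) = 1/(-36410 - 14058) = 1/(-50468) = -1/50468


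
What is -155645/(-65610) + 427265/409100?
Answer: 1834144523/536821020 ≈ 3.4167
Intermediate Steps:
-155645/(-65610) + 427265/409100 = -155645*(-1/65610) + 427265*(1/409100) = 31129/13122 + 85453/81820 = 1834144523/536821020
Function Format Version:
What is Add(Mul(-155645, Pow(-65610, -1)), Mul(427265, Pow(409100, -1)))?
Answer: Rational(1834144523, 536821020) ≈ 3.4167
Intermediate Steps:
Add(Mul(-155645, Pow(-65610, -1)), Mul(427265, Pow(409100, -1))) = Add(Mul(-155645, Rational(-1, 65610)), Mul(427265, Rational(1, 409100))) = Add(Rational(31129, 13122), Rational(85453, 81820)) = Rational(1834144523, 536821020)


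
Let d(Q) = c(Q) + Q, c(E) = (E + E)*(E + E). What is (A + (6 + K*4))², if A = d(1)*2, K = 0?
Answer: 256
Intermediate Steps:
c(E) = 4*E² (c(E) = (2*E)*(2*E) = 4*E²)
d(Q) = Q + 4*Q² (d(Q) = 4*Q² + Q = Q + 4*Q²)
A = 10 (A = (1*(1 + 4*1))*2 = (1*(1 + 4))*2 = (1*5)*2 = 5*2 = 10)
(A + (6 + K*4))² = (10 + (6 + 0*4))² = (10 + (6 + 0))² = (10 + 6)² = 16² = 256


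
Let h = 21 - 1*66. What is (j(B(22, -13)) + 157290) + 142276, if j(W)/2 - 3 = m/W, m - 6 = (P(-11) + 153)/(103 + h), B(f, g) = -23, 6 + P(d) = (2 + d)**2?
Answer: 199813948/667 ≈ 2.9957e+5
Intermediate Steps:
h = -45 (h = 21 - 66 = -45)
P(d) = -6 + (2 + d)**2
m = 288/29 (m = 6 + ((-6 + (2 - 11)**2) + 153)/(103 - 45) = 6 + ((-6 + (-9)**2) + 153)/58 = 6 + ((-6 + 81) + 153)*(1/58) = 6 + (75 + 153)*(1/58) = 6 + 228*(1/58) = 6 + 114/29 = 288/29 ≈ 9.9310)
j(W) = 6 + 576/(29*W) (j(W) = 6 + 2*(288/(29*W)) = 6 + 576/(29*W))
(j(B(22, -13)) + 157290) + 142276 = ((6 + (576/29)/(-23)) + 157290) + 142276 = ((6 + (576/29)*(-1/23)) + 157290) + 142276 = ((6 - 576/667) + 157290) + 142276 = (3426/667 + 157290) + 142276 = 104915856/667 + 142276 = 199813948/667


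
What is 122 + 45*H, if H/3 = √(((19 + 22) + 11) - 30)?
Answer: 122 + 135*√22 ≈ 755.21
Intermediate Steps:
H = 3*√22 (H = 3*√(((19 + 22) + 11) - 30) = 3*√((41 + 11) - 30) = 3*√(52 - 30) = 3*√22 ≈ 14.071)
122 + 45*H = 122 + 45*(3*√22) = 122 + 135*√22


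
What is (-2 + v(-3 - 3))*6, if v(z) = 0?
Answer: -12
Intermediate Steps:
(-2 + v(-3 - 3))*6 = (-2 + 0)*6 = -2*6 = -12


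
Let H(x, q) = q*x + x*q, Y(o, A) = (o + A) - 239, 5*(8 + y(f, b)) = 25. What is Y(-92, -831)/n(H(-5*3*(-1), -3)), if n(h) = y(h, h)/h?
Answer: -34860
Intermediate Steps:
y(f, b) = -3 (y(f, b) = -8 + (1/5)*25 = -8 + 5 = -3)
Y(o, A) = -239 + A + o (Y(o, A) = (A + o) - 239 = -239 + A + o)
H(x, q) = 2*q*x (H(x, q) = q*x + q*x = 2*q*x)
n(h) = -3/h
Y(-92, -831)/n(H(-5*3*(-1), -3)) = (-239 - 831 - 92)/((-3/(2*(-3)*(-5*3*(-1))))) = -1162/((-3/(2*(-3)*(-15*(-1))))) = -1162/((-3/(2*(-3)*15))) = -1162/((-3/(-90))) = -1162/((-3*(-1/90))) = -1162/1/30 = -1162*30 = -34860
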